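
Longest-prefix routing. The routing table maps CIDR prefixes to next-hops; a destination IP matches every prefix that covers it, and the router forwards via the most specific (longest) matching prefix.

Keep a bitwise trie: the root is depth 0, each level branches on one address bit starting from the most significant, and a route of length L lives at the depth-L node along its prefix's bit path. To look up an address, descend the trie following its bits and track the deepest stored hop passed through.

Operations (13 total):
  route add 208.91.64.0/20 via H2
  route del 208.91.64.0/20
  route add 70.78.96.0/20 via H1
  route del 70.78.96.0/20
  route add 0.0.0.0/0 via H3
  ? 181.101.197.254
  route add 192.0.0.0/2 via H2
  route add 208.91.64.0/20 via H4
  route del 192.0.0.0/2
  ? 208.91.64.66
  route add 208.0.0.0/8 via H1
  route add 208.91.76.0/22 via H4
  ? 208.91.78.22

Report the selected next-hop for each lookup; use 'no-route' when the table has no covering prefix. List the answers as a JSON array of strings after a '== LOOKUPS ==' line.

Apply in order:
  + 208.91.64.0/20 (H2) depth=20
  - 208.91.64.0/20 clear@20
  + 70.78.96.0/20 (H1) depth=20
  - 70.78.96.0/20 clear@20
  + 0.0.0.0/0 (H3) depth=0
  Q 181.101.197.254: descend 1 ; hops seen [H3] ; pick H3
  + 192.0.0.0/2 (H2) depth=2
  + 208.91.64.0/20 (H4) depth=20
  - 192.0.0.0/2 clear@2
  Q 208.91.64.66: descend 11010000010110110100 ; hops seen [H3,H4] ; pick H4
  + 208.0.0.0/8 (H1) depth=8
  + 208.91.76.0/22 (H4) depth=22
  Q 208.91.78.22: descend 1101000001011011010011 ; hops seen [H3,H1,H4,H4] ; pick H4

== LOOKUPS ==
["H3","H4","H4"]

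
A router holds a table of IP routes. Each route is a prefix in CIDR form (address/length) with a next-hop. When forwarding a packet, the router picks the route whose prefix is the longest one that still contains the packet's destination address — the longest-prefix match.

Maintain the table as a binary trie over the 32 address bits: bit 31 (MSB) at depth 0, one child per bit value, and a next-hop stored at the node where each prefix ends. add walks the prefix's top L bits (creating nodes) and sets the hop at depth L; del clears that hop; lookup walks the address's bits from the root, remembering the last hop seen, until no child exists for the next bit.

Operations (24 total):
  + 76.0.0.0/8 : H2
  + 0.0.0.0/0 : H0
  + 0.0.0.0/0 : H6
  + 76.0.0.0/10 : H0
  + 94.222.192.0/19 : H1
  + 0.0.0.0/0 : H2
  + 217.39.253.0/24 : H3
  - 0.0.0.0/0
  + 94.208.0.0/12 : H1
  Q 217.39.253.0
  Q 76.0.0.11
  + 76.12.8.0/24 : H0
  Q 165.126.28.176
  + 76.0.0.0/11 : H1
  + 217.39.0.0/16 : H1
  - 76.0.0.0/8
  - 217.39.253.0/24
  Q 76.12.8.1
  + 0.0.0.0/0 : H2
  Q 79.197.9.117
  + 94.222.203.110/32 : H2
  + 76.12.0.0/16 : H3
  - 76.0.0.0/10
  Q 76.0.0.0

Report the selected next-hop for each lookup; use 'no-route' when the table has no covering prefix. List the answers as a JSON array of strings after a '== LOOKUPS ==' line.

Process each operation:
  add 76.0.0.0/8 -> H2 at depth 8
  add 0.0.0.0/0 -> H0 at depth 0
  add 0.0.0.0/0 -> H6 at depth 0
  add 76.0.0.0/10 -> H0 at depth 10
  add 94.222.192.0/19 -> H1 at depth 19
  add 0.0.0.0/0 -> H2 at depth 0
  add 217.39.253.0/24 -> H3 at depth 24
  del 0.0.0.0/0 (clear depth 0)
  add 94.208.0.0/12 -> H1 at depth 12
  lookup 217.39.253.0: bits 110110010010011111111101 walk d0:-→d1:-→d2:-→d3:-→d4:-→d5:-→d6:-→d7:-→d8:-→d9:-→d10:-→d11:-→d12:-→d13:-→d14:-→d15:-→d16:-→d17:-→d18:-→d19:-→d20:-→d21:-→d22:-→d23:-→d24:H3 -> H3
  lookup 76.0.0.11: bits 0100110000 walk d0:-→d1:-→d2:-→d3:-→d4:-→d5:-→d6:-→d7:-→d8:H2→d9:-→d10:H0 -> H0
  add 76.12.8.0/24 -> H0 at depth 24
  lookup 165.126.28.176: bits 1 walk d0:-→d1:- -> no-route
  add 76.0.0.0/11 -> H1 at depth 11
  add 217.39.0.0/16 -> H1 at depth 16
  del 76.0.0.0/8 (clear depth 8)
  del 217.39.253.0/24 (clear depth 24)
  lookup 76.12.8.1: bits 010011000000110000001000 walk d0:-→d1:-→d2:-→d3:-→d4:-→d5:-→d6:-→d7:-→d8:-→d9:-→d10:H0→d11:H1→d12:-→d13:-→d14:-→d15:-→d16:-→d17:-→d18:-→d19:-→d20:-→d21:-→d22:-→d23:-→d24:H0 -> H0
  add 0.0.0.0/0 -> H2 at depth 0
  lookup 79.197.9.117: bits 010011 walk d0:H2→d1:-→d2:-→d3:-→d4:-→d5:-→d6:- -> H2
  add 94.222.203.110/32 -> H2 at depth 32
  add 76.12.0.0/16 -> H3 at depth 16
  del 76.0.0.0/10 (clear depth 10)
  lookup 76.0.0.0: bits 010011000000 walk d0:H2→d1:-→d2:-→d3:-→d4:-→d5:-→d6:-→d7:-→d8:-→d9:-→d10:-→d11:H1→d12:- -> H1

== LOOKUPS ==
["H3","H0","no-route","H0","H2","H1"]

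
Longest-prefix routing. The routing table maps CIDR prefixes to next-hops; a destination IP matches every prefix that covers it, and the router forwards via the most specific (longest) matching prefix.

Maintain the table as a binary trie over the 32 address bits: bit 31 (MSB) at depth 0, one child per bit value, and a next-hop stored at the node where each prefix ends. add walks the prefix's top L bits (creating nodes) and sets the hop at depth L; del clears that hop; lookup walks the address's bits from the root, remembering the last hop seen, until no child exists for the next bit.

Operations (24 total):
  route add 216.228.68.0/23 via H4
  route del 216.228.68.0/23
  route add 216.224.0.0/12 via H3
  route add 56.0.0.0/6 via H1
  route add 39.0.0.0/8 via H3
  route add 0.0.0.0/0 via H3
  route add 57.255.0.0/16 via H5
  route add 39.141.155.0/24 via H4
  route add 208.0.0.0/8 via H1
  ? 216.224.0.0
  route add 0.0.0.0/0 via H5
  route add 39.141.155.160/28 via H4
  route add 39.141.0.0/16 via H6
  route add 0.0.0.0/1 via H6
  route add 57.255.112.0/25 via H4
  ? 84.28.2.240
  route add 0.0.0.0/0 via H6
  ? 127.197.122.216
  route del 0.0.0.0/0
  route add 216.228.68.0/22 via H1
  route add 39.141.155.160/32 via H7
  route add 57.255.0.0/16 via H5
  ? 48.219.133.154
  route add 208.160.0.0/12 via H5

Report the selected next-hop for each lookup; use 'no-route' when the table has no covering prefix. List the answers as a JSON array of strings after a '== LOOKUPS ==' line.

Apply in order:
  add 216.228.68.0/23 -> H4 at depth 23
  - 216.228.68.0/23 clear@23
  add 216.224.0.0/12 -> H3 at depth 12
  add 56.0.0.0/6 -> H1 at depth 6
  add 39.0.0.0/8 -> H3 at depth 8
  add 0.0.0.0/0 -> H3 at depth 0
  add 57.255.0.0/16 -> H5 at depth 16
  add 39.141.155.0/24 -> H4 at depth 24
  add 208.0.0.0/8 -> H1 at depth 8
  Q 216.224.0.0: descend 1101100011100 ; hops seen [H3,H3] ; pick H3
  add 0.0.0.0/0 -> H5 at depth 0
  add 39.141.155.160/28 -> H4 at depth 28
  add 39.141.0.0/16 -> H6 at depth 16
  add 0.0.0.0/1 -> H6 at depth 1
  add 57.255.112.0/25 -> H4 at depth 25
  Q 84.28.2.240: descend 0 ; hops seen [H5,H6] ; pick H6
  add 0.0.0.0/0 -> H6 at depth 0
  Q 127.197.122.216: descend 0 ; hops seen [H6,H6] ; pick H6
  - 0.0.0.0/0 clear@0
  add 216.228.68.0/22 -> H1 at depth 22
  add 39.141.155.160/32 -> H7 at depth 32
  add 57.255.0.0/16 -> H5 at depth 16
  Q 48.219.133.154: descend 0011 ; hops seen [H6] ; pick H6
  add 208.160.0.0/12 -> H5 at depth 12

== LOOKUPS ==
["H3","H6","H6","H6"]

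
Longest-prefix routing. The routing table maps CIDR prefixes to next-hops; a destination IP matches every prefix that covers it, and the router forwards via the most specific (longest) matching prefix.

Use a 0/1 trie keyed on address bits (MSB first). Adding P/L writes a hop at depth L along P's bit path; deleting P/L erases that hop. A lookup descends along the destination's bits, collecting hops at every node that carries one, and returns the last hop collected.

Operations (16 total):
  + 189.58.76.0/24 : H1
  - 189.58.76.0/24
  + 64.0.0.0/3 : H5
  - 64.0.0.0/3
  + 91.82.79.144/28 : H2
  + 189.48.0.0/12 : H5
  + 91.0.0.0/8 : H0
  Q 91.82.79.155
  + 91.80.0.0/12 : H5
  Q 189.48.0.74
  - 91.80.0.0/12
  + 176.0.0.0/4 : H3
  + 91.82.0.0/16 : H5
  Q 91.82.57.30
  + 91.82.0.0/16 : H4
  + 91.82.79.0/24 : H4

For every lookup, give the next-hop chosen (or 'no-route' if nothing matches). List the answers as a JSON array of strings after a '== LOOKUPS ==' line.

Process each operation:
  add 189.58.76.0/24 -> H1 at depth 24
  - 189.58.76.0/24 clear@24
  add 64.0.0.0/3 -> H5 at depth 3
  - 64.0.0.0/3 clear@3
  add 91.82.79.144/28 -> H2 at depth 28
  add 189.48.0.0/12 -> H5 at depth 12
  add 91.0.0.0/8 -> H0 at depth 8
  ? 91.82.79.155  path d0:-→d1:-→d2:-→d3:-→d4:-→d5:-→d6:-→d7:-→d8:H0→d9:-→d10:-→d11:-→d12:-→d13:-→d14:-→d15:-→d16:-→d17:-→d18:-→d19:-→d20:-→d21:-→d22:-→d23:-→d24:-→d25:-→d26:-→d27:-→d28:H2  best=H2
  add 91.80.0.0/12 -> H5 at depth 12
  ? 189.48.0.74  path d0:-→d1:-→d2:-→d3:-→d4:-→d5:-→d6:-→d7:-→d8:-→d9:-→d10:-→d11:-→d12:H5  best=H5
  - 91.80.0.0/12 clear@12
  add 176.0.0.0/4 -> H3 at depth 4
  add 91.82.0.0/16 -> H5 at depth 16
  ? 91.82.57.30  path d0:-→d1:-→d2:-→d3:-→d4:-→d5:-→d6:-→d7:-→d8:H0→d9:-→d10:-→d11:-→d12:-→d13:-→d14:-→d15:-→d16:H5→d17:-  best=H5
  add 91.82.0.0/16 -> H4 at depth 16
  add 91.82.79.0/24 -> H4 at depth 24

== LOOKUPS ==
["H2","H5","H5"]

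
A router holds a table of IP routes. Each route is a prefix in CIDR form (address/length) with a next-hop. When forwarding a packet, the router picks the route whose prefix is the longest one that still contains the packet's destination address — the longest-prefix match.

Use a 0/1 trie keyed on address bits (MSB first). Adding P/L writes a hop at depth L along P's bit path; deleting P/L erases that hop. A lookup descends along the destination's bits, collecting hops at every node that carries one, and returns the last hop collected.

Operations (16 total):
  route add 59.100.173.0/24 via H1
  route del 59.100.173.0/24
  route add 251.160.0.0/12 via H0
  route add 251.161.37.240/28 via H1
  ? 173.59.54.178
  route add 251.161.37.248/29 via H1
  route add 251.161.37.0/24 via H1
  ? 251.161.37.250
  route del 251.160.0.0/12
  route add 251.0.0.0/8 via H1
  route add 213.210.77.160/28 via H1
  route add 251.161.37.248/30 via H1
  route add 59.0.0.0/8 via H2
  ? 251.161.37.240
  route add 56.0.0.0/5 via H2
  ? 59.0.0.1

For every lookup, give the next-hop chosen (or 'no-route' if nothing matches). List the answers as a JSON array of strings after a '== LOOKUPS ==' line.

Trace:
  add 59.100.173.0/24 -> H1 at depth 24
  - 59.100.173.0/24 clear@24
  add 251.160.0.0/12 -> H0 at depth 12
  add 251.161.37.240/28 -> H1 at depth 28
  ? 173.59.54.178  path d0:-→d1:-  best=no-route
  add 251.161.37.248/29 -> H1 at depth 29
  add 251.161.37.0/24 -> H1 at depth 24
  ? 251.161.37.250  path d0:-→d1:-→d2:-→d3:-→d4:-→d5:-→d6:-→d7:-→d8:-→d9:-→d10:-→d11:-→d12:H0→d13:-→d14:-→d15:-→d16:-→d17:-→d18:-→d19:-→d20:-→d21:-→d22:-→d23:-→d24:H1→d25:-→d26:-→d27:-→d28:H1→d29:H1  best=H1
  - 251.160.0.0/12 clear@12
  add 251.0.0.0/8 -> H1 at depth 8
  add 213.210.77.160/28 -> H1 at depth 28
  add 251.161.37.248/30 -> H1 at depth 30
  add 59.0.0.0/8 -> H2 at depth 8
  ? 251.161.37.240  path d0:-→d1:-→d2:-→d3:-→d4:-→d5:-→d6:-→d7:-→d8:H1→d9:-→d10:-→d11:-→d12:-→d13:-→d14:-→d15:-→d16:-→d17:-→d18:-→d19:-→d20:-→d21:-→d22:-→d23:-→d24:H1→d25:-→d26:-→d27:-→d28:H1  best=H1
  add 56.0.0.0/5 -> H2 at depth 5
  ? 59.0.0.1  path d0:-→d1:-→d2:-→d3:-→d4:-→d5:H2→d6:-→d7:-→d8:H2→d9:-  best=H2

== LOOKUPS ==
["no-route","H1","H1","H2"]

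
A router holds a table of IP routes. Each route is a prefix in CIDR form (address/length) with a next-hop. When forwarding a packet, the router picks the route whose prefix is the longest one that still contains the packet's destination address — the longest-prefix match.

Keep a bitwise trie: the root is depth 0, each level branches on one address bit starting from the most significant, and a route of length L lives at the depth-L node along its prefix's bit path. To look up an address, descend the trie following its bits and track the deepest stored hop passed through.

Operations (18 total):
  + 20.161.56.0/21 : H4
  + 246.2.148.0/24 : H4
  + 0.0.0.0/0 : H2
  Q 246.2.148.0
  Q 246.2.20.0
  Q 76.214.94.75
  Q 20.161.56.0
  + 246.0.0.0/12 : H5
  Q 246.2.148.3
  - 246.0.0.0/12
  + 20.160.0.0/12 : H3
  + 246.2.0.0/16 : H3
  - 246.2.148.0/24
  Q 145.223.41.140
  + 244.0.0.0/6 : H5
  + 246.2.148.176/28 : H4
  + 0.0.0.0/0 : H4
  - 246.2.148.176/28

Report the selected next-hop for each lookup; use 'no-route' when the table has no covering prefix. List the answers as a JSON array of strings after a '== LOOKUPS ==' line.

Apply in order:
  add 20.161.56.0/21 -> H4 at depth 21
  add 246.2.148.0/24 -> H4 at depth 24
  add 0.0.0.0/0 -> H2 at depth 0
  Q 246.2.148.0: descend 111101100000001010010100 ; hops seen [H2,H4] ; pick H4
  Q 246.2.20.0: descend 1111011000000010 ; hops seen [H2] ; pick H2
  Q 76.214.94.75: descend 0 ; hops seen [H2] ; pick H2
  Q 20.161.56.0: descend 000101001010000100111 ; hops seen [H2,H4] ; pick H4
  add 246.0.0.0/12 -> H5 at depth 12
  Q 246.2.148.3: descend 111101100000001010010100 ; hops seen [H2,H5,H4] ; pick H4
  del 246.0.0.0/12 (clear depth 12)
  add 20.160.0.0/12 -> H3 at depth 12
  add 246.2.0.0/16 -> H3 at depth 16
  del 246.2.148.0/24 (clear depth 24)
  Q 145.223.41.140: descend 1 ; hops seen [H2] ; pick H2
  add 244.0.0.0/6 -> H5 at depth 6
  add 246.2.148.176/28 -> H4 at depth 28
  add 0.0.0.0/0 -> H4 at depth 0
  del 246.2.148.176/28 (clear depth 28)

== LOOKUPS ==
["H4","H2","H2","H4","H4","H2"]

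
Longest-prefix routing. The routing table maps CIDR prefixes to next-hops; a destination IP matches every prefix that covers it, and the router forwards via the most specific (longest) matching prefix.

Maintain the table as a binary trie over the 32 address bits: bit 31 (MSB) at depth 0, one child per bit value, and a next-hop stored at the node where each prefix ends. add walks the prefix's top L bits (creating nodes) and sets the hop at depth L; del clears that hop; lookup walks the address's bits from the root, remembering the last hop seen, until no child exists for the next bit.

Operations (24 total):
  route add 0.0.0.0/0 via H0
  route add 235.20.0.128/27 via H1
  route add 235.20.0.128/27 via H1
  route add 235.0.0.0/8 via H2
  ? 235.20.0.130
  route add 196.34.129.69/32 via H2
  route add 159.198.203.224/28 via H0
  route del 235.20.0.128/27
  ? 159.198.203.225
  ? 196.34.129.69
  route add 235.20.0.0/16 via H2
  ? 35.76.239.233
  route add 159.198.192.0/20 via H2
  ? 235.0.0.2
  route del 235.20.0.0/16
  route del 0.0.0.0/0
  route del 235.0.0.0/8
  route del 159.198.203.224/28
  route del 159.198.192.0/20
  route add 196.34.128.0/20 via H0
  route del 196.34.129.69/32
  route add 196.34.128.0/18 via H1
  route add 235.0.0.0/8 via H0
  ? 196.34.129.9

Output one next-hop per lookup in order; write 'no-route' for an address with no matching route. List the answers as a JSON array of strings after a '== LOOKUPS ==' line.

Process each operation:
  add 0.0.0.0/0 -> H0 at depth 0
  add 235.20.0.128/27 -> H1 at depth 27
  add 235.20.0.128/27 -> H1 at depth 27
  add 235.0.0.0/8 -> H2 at depth 8
  ? 235.20.0.130  path d0:H0→d1:-→d2:-→d3:-→d4:-→d5:-→d6:-→d7:-→d8:H2→d9:-→d10:-→d11:-→d12:-→d13:-→d14:-→d15:-→d16:-→d17:-→d18:-→d19:-→d20:-→d21:-→d22:-→d23:-→d24:-→d25:-→d26:-→d27:H1  best=H1
  add 196.34.129.69/32 -> H2 at depth 32
  add 159.198.203.224/28 -> H0 at depth 28
  del 235.20.0.128/27 (clear depth 27)
  ? 159.198.203.225  path d0:H0→d1:-→d2:-→d3:-→d4:-→d5:-→d6:-→d7:-→d8:-→d9:-→d10:-→d11:-→d12:-→d13:-→d14:-→d15:-→d16:-→d17:-→d18:-→d19:-→d20:-→d21:-→d22:-→d23:-→d24:-→d25:-→d26:-→d27:-→d28:H0  best=H0
  ? 196.34.129.69  path d0:H0→d1:-→d2:-→d3:-→d4:-→d5:-→d6:-→d7:-→d8:-→d9:-→d10:-→d11:-→d12:-→d13:-→d14:-→d15:-→d16:-→d17:-→d18:-→d19:-→d20:-→d21:-→d22:-→d23:-→d24:-→d25:-→d26:-→d27:-→d28:-→d29:-→d30:-→d31:-→d32:H2  best=H2
  add 235.20.0.0/16 -> H2 at depth 16
  ? 35.76.239.233  path d0:H0  best=H0
  add 159.198.192.0/20 -> H2 at depth 20
  ? 235.0.0.2  path d0:H0→d1:-→d2:-→d3:-→d4:-→d5:-→d6:-→d7:-→d8:H2→d9:-→d10:-→d11:-  best=H2
  del 235.20.0.0/16 (clear depth 16)
  del 0.0.0.0/0 (clear depth 0)
  del 235.0.0.0/8 (clear depth 8)
  del 159.198.203.224/28 (clear depth 28)
  del 159.198.192.0/20 (clear depth 20)
  add 196.34.128.0/20 -> H0 at depth 20
  del 196.34.129.69/32 (clear depth 32)
  add 196.34.128.0/18 -> H1 at depth 18
  add 235.0.0.0/8 -> H0 at depth 8
  ? 196.34.129.9  path d0:-→d1:-→d2:-→d3:-→d4:-→d5:-→d6:-→d7:-→d8:-→d9:-→d10:-→d11:-→d12:-→d13:-→d14:-→d15:-→d16:-→d17:-→d18:H1→d19:-→d20:H0→d21:-→d22:-→d23:-→d24:-→d25:-  best=H0

== LOOKUPS ==
["H1","H0","H2","H0","H2","H0"]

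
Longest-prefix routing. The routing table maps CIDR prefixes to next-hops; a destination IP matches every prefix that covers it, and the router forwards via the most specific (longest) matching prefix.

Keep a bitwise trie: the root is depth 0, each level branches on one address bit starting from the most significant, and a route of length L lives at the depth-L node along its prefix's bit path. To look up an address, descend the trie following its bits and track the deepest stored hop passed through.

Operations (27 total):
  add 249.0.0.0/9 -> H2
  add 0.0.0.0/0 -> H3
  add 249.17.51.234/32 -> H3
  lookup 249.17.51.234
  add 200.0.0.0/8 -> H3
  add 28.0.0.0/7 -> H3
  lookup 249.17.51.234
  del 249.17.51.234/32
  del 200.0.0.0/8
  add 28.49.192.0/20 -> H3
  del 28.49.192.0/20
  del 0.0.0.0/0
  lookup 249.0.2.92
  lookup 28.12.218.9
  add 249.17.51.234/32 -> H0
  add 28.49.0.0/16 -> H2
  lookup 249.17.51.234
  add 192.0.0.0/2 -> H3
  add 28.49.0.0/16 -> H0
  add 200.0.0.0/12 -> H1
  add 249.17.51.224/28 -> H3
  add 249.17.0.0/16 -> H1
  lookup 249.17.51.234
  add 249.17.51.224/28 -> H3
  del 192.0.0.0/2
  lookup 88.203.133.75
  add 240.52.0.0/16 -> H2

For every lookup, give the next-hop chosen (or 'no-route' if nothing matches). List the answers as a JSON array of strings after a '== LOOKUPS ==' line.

Process each operation:
  add 249.0.0.0/9 -> H2 at depth 9
  add 0.0.0.0/0 -> H3 at depth 0
  add 249.17.51.234/32 -> H3 at depth 32
  lookup 249.17.51.234: bits 11111001000100010011001111101010 walk d0:H3→d1:-→d2:-→d3:-→d4:-→d5:-→d6:-→d7:-→d8:-→d9:H2→d10:-→d11:-→d12:-→d13:-→d14:-→d15:-→d16:-→d17:-→d18:-→d19:-→d20:-→d21:-→d22:-→d23:-→d24:-→d25:-→d26:-→d27:-→d28:-→d29:-→d30:-→d31:-→d32:H3 -> H3
  add 200.0.0.0/8 -> H3 at depth 8
  add 28.0.0.0/7 -> H3 at depth 7
  lookup 249.17.51.234: bits 11111001000100010011001111101010 walk d0:H3→d1:-→d2:-→d3:-→d4:-→d5:-→d6:-→d7:-→d8:-→d9:H2→d10:-→d11:-→d12:-→d13:-→d14:-→d15:-→d16:-→d17:-→d18:-→d19:-→d20:-→d21:-→d22:-→d23:-→d24:-→d25:-→d26:-→d27:-→d28:-→d29:-→d30:-→d31:-→d32:H3 -> H3
  - 249.17.51.234/32 clear@32
  - 200.0.0.0/8 clear@8
  add 28.49.192.0/20 -> H3 at depth 20
  - 28.49.192.0/20 clear@20
  - 0.0.0.0/0 clear@0
  lookup 249.0.2.92: bits 11111001000 walk d0:-→d1:-→d2:-→d3:-→d4:-→d5:-→d6:-→d7:-→d8:-→d9:H2→d10:-→d11:- -> H2
  lookup 28.12.218.9: bits 0001110000 walk d0:-→d1:-→d2:-→d3:-→d4:-→d5:-→d6:-→d7:H3→d8:-→d9:-→d10:- -> H3
  add 249.17.51.234/32 -> H0 at depth 32
  add 28.49.0.0/16 -> H2 at depth 16
  lookup 249.17.51.234: bits 11111001000100010011001111101010 walk d0:-→d1:-→d2:-→d3:-→d4:-→d5:-→d6:-→d7:-→d8:-→d9:H2→d10:-→d11:-→d12:-→d13:-→d14:-→d15:-→d16:-→d17:-→d18:-→d19:-→d20:-→d21:-→d22:-→d23:-→d24:-→d25:-→d26:-→d27:-→d28:-→d29:-→d30:-→d31:-→d32:H0 -> H0
  add 192.0.0.0/2 -> H3 at depth 2
  add 28.49.0.0/16 -> H0 at depth 16
  add 200.0.0.0/12 -> H1 at depth 12
  add 249.17.51.224/28 -> H3 at depth 28
  add 249.17.0.0/16 -> H1 at depth 16
  lookup 249.17.51.234: bits 11111001000100010011001111101010 walk d0:-→d1:-→d2:H3→d3:-→d4:-→d5:-→d6:-→d7:-→d8:-→d9:H2→d10:-→d11:-→d12:-→d13:-→d14:-→d15:-→d16:H1→d17:-→d18:-→d19:-→d20:-→d21:-→d22:-→d23:-→d24:-→d25:-→d26:-→d27:-→d28:H3→d29:-→d30:-→d31:-→d32:H0 -> H0
  add 249.17.51.224/28 -> H3 at depth 28
  - 192.0.0.0/2 clear@2
  lookup 88.203.133.75: bits 0 walk d0:-→d1:- -> no-route
  add 240.52.0.0/16 -> H2 at depth 16

== LOOKUPS ==
["H3","H3","H2","H3","H0","H0","no-route"]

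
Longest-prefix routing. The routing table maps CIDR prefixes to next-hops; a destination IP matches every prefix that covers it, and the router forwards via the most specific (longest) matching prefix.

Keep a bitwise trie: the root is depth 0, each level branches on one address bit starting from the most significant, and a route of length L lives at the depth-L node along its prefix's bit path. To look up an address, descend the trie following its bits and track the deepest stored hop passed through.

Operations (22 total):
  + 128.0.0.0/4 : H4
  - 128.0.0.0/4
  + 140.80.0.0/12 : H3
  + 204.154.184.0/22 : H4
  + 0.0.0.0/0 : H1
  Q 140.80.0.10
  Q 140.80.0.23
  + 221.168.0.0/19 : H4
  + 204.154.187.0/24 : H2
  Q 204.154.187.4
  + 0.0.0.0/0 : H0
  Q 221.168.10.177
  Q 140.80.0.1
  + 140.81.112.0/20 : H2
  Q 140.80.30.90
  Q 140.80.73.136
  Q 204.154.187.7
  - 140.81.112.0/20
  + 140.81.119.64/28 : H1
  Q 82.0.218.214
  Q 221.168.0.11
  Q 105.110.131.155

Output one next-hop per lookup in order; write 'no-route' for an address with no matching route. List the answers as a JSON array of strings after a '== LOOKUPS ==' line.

Trace:
  + 128.0.0.0/4 (H4) depth=4
  - 128.0.0.0/4 clear@4
  + 140.80.0.0/12 (H3) depth=12
  + 204.154.184.0/22 (H4) depth=22
  + 0.0.0.0/0 (H1) depth=0
  ? 140.80.0.10  path d0:H1→d1:-→d2:-→d3:-→d4:-→d5:-→d6:-→d7:-→d8:-→d9:-→d10:-→d11:-→d12:H3  best=H3
  ? 140.80.0.23  path d0:H1→d1:-→d2:-→d3:-→d4:-→d5:-→d6:-→d7:-→d8:-→d9:-→d10:-→d11:-→d12:H3  best=H3
  + 221.168.0.0/19 (H4) depth=19
  + 204.154.187.0/24 (H2) depth=24
  ? 204.154.187.4  path d0:H1→d1:-→d2:-→d3:-→d4:-→d5:-→d6:-→d7:-→d8:-→d9:-→d10:-→d11:-→d12:-→d13:-→d14:-→d15:-→d16:-→d17:-→d18:-→d19:-→d20:-→d21:-→d22:H4→d23:-→d24:H2  best=H2
  + 0.0.0.0/0 (H0) depth=0
  ? 221.168.10.177  path d0:H0→d1:-→d2:-→d3:-→d4:-→d5:-→d6:-→d7:-→d8:-→d9:-→d10:-→d11:-→d12:-→d13:-→d14:-→d15:-→d16:-→d17:-→d18:-→d19:H4  best=H4
  ? 140.80.0.1  path d0:H0→d1:-→d2:-→d3:-→d4:-→d5:-→d6:-→d7:-→d8:-→d9:-→d10:-→d11:-→d12:H3  best=H3
  + 140.81.112.0/20 (H2) depth=20
  ? 140.80.30.90  path d0:H0→d1:-→d2:-→d3:-→d4:-→d5:-→d6:-→d7:-→d8:-→d9:-→d10:-→d11:-→d12:H3→d13:-→d14:-→d15:-  best=H3
  ? 140.80.73.136  path d0:H0→d1:-→d2:-→d3:-→d4:-→d5:-→d6:-→d7:-→d8:-→d9:-→d10:-→d11:-→d12:H3→d13:-→d14:-→d15:-  best=H3
  ? 204.154.187.7  path d0:H0→d1:-→d2:-→d3:-→d4:-→d5:-→d6:-→d7:-→d8:-→d9:-→d10:-→d11:-→d12:-→d13:-→d14:-→d15:-→d16:-→d17:-→d18:-→d19:-→d20:-→d21:-→d22:H4→d23:-→d24:H2  best=H2
  - 140.81.112.0/20 clear@20
  + 140.81.119.64/28 (H1) depth=28
  ? 82.0.218.214  path d0:H0  best=H0
  ? 221.168.0.11  path d0:H0→d1:-→d2:-→d3:-→d4:-→d5:-→d6:-→d7:-→d8:-→d9:-→d10:-→d11:-→d12:-→d13:-→d14:-→d15:-→d16:-→d17:-→d18:-→d19:H4  best=H4
  ? 105.110.131.155  path d0:H0  best=H0

== LOOKUPS ==
["H3","H3","H2","H4","H3","H3","H3","H2","H0","H4","H0"]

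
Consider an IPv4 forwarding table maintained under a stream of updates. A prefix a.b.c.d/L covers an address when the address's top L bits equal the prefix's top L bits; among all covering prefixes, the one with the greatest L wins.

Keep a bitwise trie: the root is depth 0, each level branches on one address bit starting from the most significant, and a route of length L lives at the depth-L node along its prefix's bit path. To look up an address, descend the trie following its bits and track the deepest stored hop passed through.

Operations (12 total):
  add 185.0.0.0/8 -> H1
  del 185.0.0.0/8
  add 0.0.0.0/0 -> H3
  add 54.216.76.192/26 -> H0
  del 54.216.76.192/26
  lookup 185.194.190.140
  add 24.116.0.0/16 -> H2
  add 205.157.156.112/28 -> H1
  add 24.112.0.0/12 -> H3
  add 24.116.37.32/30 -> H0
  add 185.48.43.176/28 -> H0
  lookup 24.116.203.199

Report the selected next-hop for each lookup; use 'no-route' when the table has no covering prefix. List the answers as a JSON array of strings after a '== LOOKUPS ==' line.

Trace:
  + 185.0.0.0/8 (H1) depth=8
  - 185.0.0.0/8 clear@8
  + 0.0.0.0/0 (H3) depth=0
  + 54.216.76.192/26 (H0) depth=26
  - 54.216.76.192/26 clear@26
  ? 185.194.190.140  path d0:H3→d1:-→d2:-→d3:-→d4:-→d5:-→d6:-→d7:-→d8:-  best=H3
  + 24.116.0.0/16 (H2) depth=16
  + 205.157.156.112/28 (H1) depth=28
  + 24.112.0.0/12 (H3) depth=12
  + 24.116.37.32/30 (H0) depth=30
  + 185.48.43.176/28 (H0) depth=28
  ? 24.116.203.199  path d0:H3→d1:-→d2:-→d3:-→d4:-→d5:-→d6:-→d7:-→d8:-→d9:-→d10:-→d11:-→d12:H3→d13:-→d14:-→d15:-→d16:H2  best=H2

== LOOKUPS ==
["H3","H2"]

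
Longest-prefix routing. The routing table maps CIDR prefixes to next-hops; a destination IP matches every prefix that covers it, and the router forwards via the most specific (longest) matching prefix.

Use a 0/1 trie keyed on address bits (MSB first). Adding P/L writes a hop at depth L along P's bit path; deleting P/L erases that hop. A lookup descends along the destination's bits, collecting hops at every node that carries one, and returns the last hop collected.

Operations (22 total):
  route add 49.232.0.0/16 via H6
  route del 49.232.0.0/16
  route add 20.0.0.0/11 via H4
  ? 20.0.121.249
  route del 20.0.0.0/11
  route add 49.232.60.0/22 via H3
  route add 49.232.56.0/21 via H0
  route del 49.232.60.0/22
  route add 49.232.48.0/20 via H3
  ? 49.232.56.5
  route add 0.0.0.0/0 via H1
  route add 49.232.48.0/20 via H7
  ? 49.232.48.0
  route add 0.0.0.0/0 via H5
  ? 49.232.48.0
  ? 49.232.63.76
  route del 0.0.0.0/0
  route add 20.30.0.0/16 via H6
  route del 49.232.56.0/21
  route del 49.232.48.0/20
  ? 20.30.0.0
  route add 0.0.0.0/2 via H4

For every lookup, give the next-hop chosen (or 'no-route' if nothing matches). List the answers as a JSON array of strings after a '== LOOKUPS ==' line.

Trace:
  + 49.232.0.0/16 (H6) depth=16
  - 49.232.0.0/16 clear@16
  + 20.0.0.0/11 (H4) depth=11
  ? 20.0.121.249  path d0:-→d1:-→d2:-→d3:-→d4:-→d5:-→d6:-→d7:-→d8:-→d9:-→d10:-→d11:H4  best=H4
  - 20.0.0.0/11 clear@11
  + 49.232.60.0/22 (H3) depth=22
  + 49.232.56.0/21 (H0) depth=21
  - 49.232.60.0/22 clear@22
  + 49.232.48.0/20 (H3) depth=20
  ? 49.232.56.5  path d0:-→d1:-→d2:-→d3:-→d4:-→d5:-→d6:-→d7:-→d8:-→d9:-→d10:-→d11:-→d12:-→d13:-→d14:-→d15:-→d16:-→d17:-→d18:-→d19:-→d20:H3→d21:H0  best=H0
  + 0.0.0.0/0 (H1) depth=0
  + 49.232.48.0/20 (H7) depth=20
  ? 49.232.48.0  path d0:H1→d1:-→d2:-→d3:-→d4:-→d5:-→d6:-→d7:-→d8:-→d9:-→d10:-→d11:-→d12:-→d13:-→d14:-→d15:-→d16:-→d17:-→d18:-→d19:-→d20:H7  best=H7
  + 0.0.0.0/0 (H5) depth=0
  ? 49.232.48.0  path d0:H5→d1:-→d2:-→d3:-→d4:-→d5:-→d6:-→d7:-→d8:-→d9:-→d10:-→d11:-→d12:-→d13:-→d14:-→d15:-→d16:-→d17:-→d18:-→d19:-→d20:H7  best=H7
  ? 49.232.63.76  path d0:H5→d1:-→d2:-→d3:-→d4:-→d5:-→d6:-→d7:-→d8:-→d9:-→d10:-→d11:-→d12:-→d13:-→d14:-→d15:-→d16:-→d17:-→d18:-→d19:-→d20:H7→d21:H0→d22:-  best=H0
  - 0.0.0.0/0 clear@0
  + 20.30.0.0/16 (H6) depth=16
  - 49.232.56.0/21 clear@21
  - 49.232.48.0/20 clear@20
  ? 20.30.0.0  path d0:-→d1:-→d2:-→d3:-→d4:-→d5:-→d6:-→d7:-→d8:-→d9:-→d10:-→d11:-→d12:-→d13:-→d14:-→d15:-→d16:H6  best=H6
  + 0.0.0.0/2 (H4) depth=2

== LOOKUPS ==
["H4","H0","H7","H7","H0","H6"]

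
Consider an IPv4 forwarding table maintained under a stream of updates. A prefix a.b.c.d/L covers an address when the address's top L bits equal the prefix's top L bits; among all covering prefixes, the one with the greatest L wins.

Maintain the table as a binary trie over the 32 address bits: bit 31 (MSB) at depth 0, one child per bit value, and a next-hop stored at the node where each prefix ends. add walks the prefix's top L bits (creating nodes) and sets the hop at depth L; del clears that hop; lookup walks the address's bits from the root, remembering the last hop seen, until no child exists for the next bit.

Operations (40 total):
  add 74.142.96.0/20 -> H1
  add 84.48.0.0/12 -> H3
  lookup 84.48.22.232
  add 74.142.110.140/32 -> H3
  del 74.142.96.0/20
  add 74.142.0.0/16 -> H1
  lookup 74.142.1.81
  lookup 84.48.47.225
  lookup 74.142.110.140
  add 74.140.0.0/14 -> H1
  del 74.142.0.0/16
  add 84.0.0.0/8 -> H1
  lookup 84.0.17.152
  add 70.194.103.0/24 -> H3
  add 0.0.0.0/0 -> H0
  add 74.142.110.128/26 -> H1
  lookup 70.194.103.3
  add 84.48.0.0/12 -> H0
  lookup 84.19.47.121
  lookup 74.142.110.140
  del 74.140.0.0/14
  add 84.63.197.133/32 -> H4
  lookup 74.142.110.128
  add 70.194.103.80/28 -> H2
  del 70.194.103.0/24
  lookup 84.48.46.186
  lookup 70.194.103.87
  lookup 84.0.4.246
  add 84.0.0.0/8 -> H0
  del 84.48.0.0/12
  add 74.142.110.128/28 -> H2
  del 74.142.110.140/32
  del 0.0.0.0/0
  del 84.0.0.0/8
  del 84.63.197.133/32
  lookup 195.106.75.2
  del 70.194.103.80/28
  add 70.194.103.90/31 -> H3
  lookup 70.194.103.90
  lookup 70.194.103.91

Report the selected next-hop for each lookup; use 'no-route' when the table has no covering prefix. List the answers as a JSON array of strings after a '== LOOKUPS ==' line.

Trace:
  + 74.142.96.0/20 (H1) depth=20
  + 84.48.0.0/12 (H3) depth=12
  ? 84.48.22.232  path d0:-→d1:-→d2:-→d3:-→d4:-→d5:-→d6:-→d7:-→d8:-→d9:-→d10:-→d11:-→d12:H3  best=H3
  + 74.142.110.140/32 (H3) depth=32
  del 74.142.96.0/20 (clear depth 20)
  + 74.142.0.0/16 (H1) depth=16
  ? 74.142.1.81  path d0:-→d1:-→d2:-→d3:-→d4:-→d5:-→d6:-→d7:-→d8:-→d9:-→d10:-→d11:-→d12:-→d13:-→d14:-→d15:-→d16:H1→d17:-  best=H1
  ? 84.48.47.225  path d0:-→d1:-→d2:-→d3:-→d4:-→d5:-→d6:-→d7:-→d8:-→d9:-→d10:-→d11:-→d12:H3  best=H3
  ? 74.142.110.140  path d0:-→d1:-→d2:-→d3:-→d4:-→d5:-→d6:-→d7:-→d8:-→d9:-→d10:-→d11:-→d12:-→d13:-→d14:-→d15:-→d16:H1→d17:-→d18:-→d19:-→d20:-→d21:-→d22:-→d23:-→d24:-→d25:-→d26:-→d27:-→d28:-→d29:-→d30:-→d31:-→d32:H3  best=H3
  + 74.140.0.0/14 (H1) depth=14
  del 74.142.0.0/16 (clear depth 16)
  + 84.0.0.0/8 (H1) depth=8
  ? 84.0.17.152  path d0:-→d1:-→d2:-→d3:-→d4:-→d5:-→d6:-→d7:-→d8:H1→d9:-→d10:-  best=H1
  + 70.194.103.0/24 (H3) depth=24
  + 0.0.0.0/0 (H0) depth=0
  + 74.142.110.128/26 (H1) depth=26
  ? 70.194.103.3  path d0:H0→d1:-→d2:-→d3:-→d4:-→d5:-→d6:-→d7:-→d8:-→d9:-→d10:-→d11:-→d12:-→d13:-→d14:-→d15:-→d16:-→d17:-→d18:-→d19:-→d20:-→d21:-→d22:-→d23:-→d24:H3  best=H3
  + 84.48.0.0/12 (H0) depth=12
  ? 84.19.47.121  path d0:H0→d1:-→d2:-→d3:-→d4:-→d5:-→d6:-→d7:-→d8:H1→d9:-→d10:-  best=H1
  ? 74.142.110.140  path d0:H0→d1:-→d2:-→d3:-→d4:-→d5:-→d6:-→d7:-→d8:-→d9:-→d10:-→d11:-→d12:-→d13:-→d14:H1→d15:-→d16:-→d17:-→d18:-→d19:-→d20:-→d21:-→d22:-→d23:-→d24:-→d25:-→d26:H1→d27:-→d28:-→d29:-→d30:-→d31:-→d32:H3  best=H3
  del 74.140.0.0/14 (clear depth 14)
  + 84.63.197.133/32 (H4) depth=32
  ? 74.142.110.128  path d0:H0→d1:-→d2:-→d3:-→d4:-→d5:-→d6:-→d7:-→d8:-→d9:-→d10:-→d11:-→d12:-→d13:-→d14:-→d15:-→d16:-→d17:-→d18:-→d19:-→d20:-→d21:-→d22:-→d23:-→d24:-→d25:-→d26:H1→d27:-→d28:-  best=H1
  + 70.194.103.80/28 (H2) depth=28
  del 70.194.103.0/24 (clear depth 24)
  ? 84.48.46.186  path d0:H0→d1:-→d2:-→d3:-→d4:-→d5:-→d6:-→d7:-→d8:H1→d9:-→d10:-→d11:-→d12:H0  best=H0
  ? 70.194.103.87  path d0:H0→d1:-→d2:-→d3:-→d4:-→d5:-→d6:-→d7:-→d8:-→d9:-→d10:-→d11:-→d12:-→d13:-→d14:-→d15:-→d16:-→d17:-→d18:-→d19:-→d20:-→d21:-→d22:-→d23:-→d24:-→d25:-→d26:-→d27:-→d28:H2  best=H2
  ? 84.0.4.246  path d0:H0→d1:-→d2:-→d3:-→d4:-→d5:-→d6:-→d7:-→d8:H1→d9:-→d10:-  best=H1
  + 84.0.0.0/8 (H0) depth=8
  del 84.48.0.0/12 (clear depth 12)
  + 74.142.110.128/28 (H2) depth=28
  del 74.142.110.140/32 (clear depth 32)
  del 0.0.0.0/0 (clear depth 0)
  del 84.0.0.0/8 (clear depth 8)
  del 84.63.197.133/32 (clear depth 32)
  ? 195.106.75.2  path d0:-  best=no-route
  del 70.194.103.80/28 (clear depth 28)
  + 70.194.103.90/31 (H3) depth=31
  ? 70.194.103.90  path d0:-→d1:-→d2:-→d3:-→d4:-→d5:-→d6:-→d7:-→d8:-→d9:-→d10:-→d11:-→d12:-→d13:-→d14:-→d15:-→d16:-→d17:-→d18:-→d19:-→d20:-→d21:-→d22:-→d23:-→d24:-→d25:-→d26:-→d27:-→d28:-→d29:-→d30:-→d31:H3  best=H3
  ? 70.194.103.91  path d0:-→d1:-→d2:-→d3:-→d4:-→d5:-→d6:-→d7:-→d8:-→d9:-→d10:-→d11:-→d12:-→d13:-→d14:-→d15:-→d16:-→d17:-→d18:-→d19:-→d20:-→d21:-→d22:-→d23:-→d24:-→d25:-→d26:-→d27:-→d28:-→d29:-→d30:-→d31:H3  best=H3

== LOOKUPS ==
["H3","H1","H3","H3","H1","H3","H1","H3","H1","H0","H2","H1","no-route","H3","H3"]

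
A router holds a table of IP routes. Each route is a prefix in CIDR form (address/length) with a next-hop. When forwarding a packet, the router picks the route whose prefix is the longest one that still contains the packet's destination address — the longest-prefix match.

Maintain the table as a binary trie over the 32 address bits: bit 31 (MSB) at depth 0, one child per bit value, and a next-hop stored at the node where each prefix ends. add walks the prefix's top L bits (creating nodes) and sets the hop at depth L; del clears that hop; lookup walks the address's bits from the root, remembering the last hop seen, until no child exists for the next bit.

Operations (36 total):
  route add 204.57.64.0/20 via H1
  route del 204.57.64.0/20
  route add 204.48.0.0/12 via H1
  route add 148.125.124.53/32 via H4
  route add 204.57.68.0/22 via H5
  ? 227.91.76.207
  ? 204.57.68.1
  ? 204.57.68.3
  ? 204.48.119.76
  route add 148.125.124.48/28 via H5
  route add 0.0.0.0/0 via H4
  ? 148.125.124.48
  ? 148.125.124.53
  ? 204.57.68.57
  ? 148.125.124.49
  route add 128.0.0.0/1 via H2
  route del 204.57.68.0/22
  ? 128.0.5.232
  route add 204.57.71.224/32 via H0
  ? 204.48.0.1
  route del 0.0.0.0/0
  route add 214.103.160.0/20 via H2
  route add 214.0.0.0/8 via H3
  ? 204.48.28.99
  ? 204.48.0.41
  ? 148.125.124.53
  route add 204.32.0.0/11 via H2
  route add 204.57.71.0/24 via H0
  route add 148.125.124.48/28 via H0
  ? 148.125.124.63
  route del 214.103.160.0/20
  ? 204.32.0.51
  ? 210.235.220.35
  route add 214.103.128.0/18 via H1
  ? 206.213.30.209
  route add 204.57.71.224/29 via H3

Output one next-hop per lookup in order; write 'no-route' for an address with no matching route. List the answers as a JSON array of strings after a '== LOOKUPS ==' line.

Trace:
  + 204.57.64.0/20 (H1) depth=20
  - 204.57.64.0/20 clear@20
  + 204.48.0.0/12 (H1) depth=12
  + 148.125.124.53/32 (H4) depth=32
  + 204.57.68.0/22 (H5) depth=22
  lookup 227.91.76.207: bits 11 walk d0:-→d1:-→d2:- -> no-route
  lookup 204.57.68.1: bits 1100110000111001010001 walk d0:-→d1:-→d2:-→d3:-→d4:-→d5:-→d6:-→d7:-→d8:-→d9:-→d10:-→d11:-→d12:H1→d13:-→d14:-→d15:-→d16:-→d17:-→d18:-→d19:-→d20:-→d21:-→d22:H5 -> H5
  lookup 204.57.68.3: bits 1100110000111001010001 walk d0:-→d1:-→d2:-→d3:-→d4:-→d5:-→d6:-→d7:-→d8:-→d9:-→d10:-→d11:-→d12:H1→d13:-→d14:-→d15:-→d16:-→d17:-→d18:-→d19:-→d20:-→d21:-→d22:H5 -> H5
  lookup 204.48.119.76: bits 110011000011 walk d0:-→d1:-→d2:-→d3:-→d4:-→d5:-→d6:-→d7:-→d8:-→d9:-→d10:-→d11:-→d12:H1 -> H1
  + 148.125.124.48/28 (H5) depth=28
  + 0.0.0.0/0 (H4) depth=0
  lookup 148.125.124.48: bits 10010100011111010111110000110 walk d0:H4→d1:-→d2:-→d3:-→d4:-→d5:-→d6:-→d7:-→d8:-→d9:-→d10:-→d11:-→d12:-→d13:-→d14:-→d15:-→d16:-→d17:-→d18:-→d19:-→d20:-→d21:-→d22:-→d23:-→d24:-→d25:-→d26:-→d27:-→d28:H5→d29:- -> H5
  lookup 148.125.124.53: bits 10010100011111010111110000110101 walk d0:H4→d1:-→d2:-→d3:-→d4:-→d5:-→d6:-→d7:-→d8:-→d9:-→d10:-→d11:-→d12:-→d13:-→d14:-→d15:-→d16:-→d17:-→d18:-→d19:-→d20:-→d21:-→d22:-→d23:-→d24:-→d25:-→d26:-→d27:-→d28:H5→d29:-→d30:-→d31:-→d32:H4 -> H4
  lookup 204.57.68.57: bits 1100110000111001010001 walk d0:H4→d1:-→d2:-→d3:-→d4:-→d5:-→d6:-→d7:-→d8:-→d9:-→d10:-→d11:-→d12:H1→d13:-→d14:-→d15:-→d16:-→d17:-→d18:-→d19:-→d20:-→d21:-→d22:H5 -> H5
  lookup 148.125.124.49: bits 10010100011111010111110000110 walk d0:H4→d1:-→d2:-→d3:-→d4:-→d5:-→d6:-→d7:-→d8:-→d9:-→d10:-→d11:-→d12:-→d13:-→d14:-→d15:-→d16:-→d17:-→d18:-→d19:-→d20:-→d21:-→d22:-→d23:-→d24:-→d25:-→d26:-→d27:-→d28:H5→d29:- -> H5
  + 128.0.0.0/1 (H2) depth=1
  - 204.57.68.0/22 clear@22
  lookup 128.0.5.232: bits 100 walk d0:H4→d1:H2→d2:-→d3:- -> H2
  + 204.57.71.224/32 (H0) depth=32
  lookup 204.48.0.1: bits 110011000011 walk d0:H4→d1:H2→d2:-→d3:-→d4:-→d5:-→d6:-→d7:-→d8:-→d9:-→d10:-→d11:-→d12:H1 -> H1
  - 0.0.0.0/0 clear@0
  + 214.103.160.0/20 (H2) depth=20
  + 214.0.0.0/8 (H3) depth=8
  lookup 204.48.28.99: bits 110011000011 walk d0:-→d1:H2→d2:-→d3:-→d4:-→d5:-→d6:-→d7:-→d8:-→d9:-→d10:-→d11:-→d12:H1 -> H1
  lookup 204.48.0.41: bits 110011000011 walk d0:-→d1:H2→d2:-→d3:-→d4:-→d5:-→d6:-→d7:-→d8:-→d9:-→d10:-→d11:-→d12:H1 -> H1
  lookup 148.125.124.53: bits 10010100011111010111110000110101 walk d0:-→d1:H2→d2:-→d3:-→d4:-→d5:-→d6:-→d7:-→d8:-→d9:-→d10:-→d11:-→d12:-→d13:-→d14:-→d15:-→d16:-→d17:-→d18:-→d19:-→d20:-→d21:-→d22:-→d23:-→d24:-→d25:-→d26:-→d27:-→d28:H5→d29:-→d30:-→d31:-→d32:H4 -> H4
  + 204.32.0.0/11 (H2) depth=11
  + 204.57.71.0/24 (H0) depth=24
  + 148.125.124.48/28 (H0) depth=28
  lookup 148.125.124.63: bits 1001010001111101011111000011 walk d0:-→d1:H2→d2:-→d3:-→d4:-→d5:-→d6:-→d7:-→d8:-→d9:-→d10:-→d11:-→d12:-→d13:-→d14:-→d15:-→d16:-→d17:-→d18:-→d19:-→d20:-→d21:-→d22:-→d23:-→d24:-→d25:-→d26:-→d27:-→d28:H0 -> H0
  - 214.103.160.0/20 clear@20
  lookup 204.32.0.51: bits 11001100001 walk d0:-→d1:H2→d2:-→d3:-→d4:-→d5:-→d6:-→d7:-→d8:-→d9:-→d10:-→d11:H2 -> H2
  lookup 210.235.220.35: bits 11010 walk d0:-→d1:H2→d2:-→d3:-→d4:-→d5:- -> H2
  + 214.103.128.0/18 (H1) depth=18
  lookup 206.213.30.209: bits 110011 walk d0:-→d1:H2→d2:-→d3:-→d4:-→d5:-→d6:- -> H2
  + 204.57.71.224/29 (H3) depth=29

== LOOKUPS ==
["no-route","H5","H5","H1","H5","H4","H5","H5","H2","H1","H1","H1","H4","H0","H2","H2","H2"]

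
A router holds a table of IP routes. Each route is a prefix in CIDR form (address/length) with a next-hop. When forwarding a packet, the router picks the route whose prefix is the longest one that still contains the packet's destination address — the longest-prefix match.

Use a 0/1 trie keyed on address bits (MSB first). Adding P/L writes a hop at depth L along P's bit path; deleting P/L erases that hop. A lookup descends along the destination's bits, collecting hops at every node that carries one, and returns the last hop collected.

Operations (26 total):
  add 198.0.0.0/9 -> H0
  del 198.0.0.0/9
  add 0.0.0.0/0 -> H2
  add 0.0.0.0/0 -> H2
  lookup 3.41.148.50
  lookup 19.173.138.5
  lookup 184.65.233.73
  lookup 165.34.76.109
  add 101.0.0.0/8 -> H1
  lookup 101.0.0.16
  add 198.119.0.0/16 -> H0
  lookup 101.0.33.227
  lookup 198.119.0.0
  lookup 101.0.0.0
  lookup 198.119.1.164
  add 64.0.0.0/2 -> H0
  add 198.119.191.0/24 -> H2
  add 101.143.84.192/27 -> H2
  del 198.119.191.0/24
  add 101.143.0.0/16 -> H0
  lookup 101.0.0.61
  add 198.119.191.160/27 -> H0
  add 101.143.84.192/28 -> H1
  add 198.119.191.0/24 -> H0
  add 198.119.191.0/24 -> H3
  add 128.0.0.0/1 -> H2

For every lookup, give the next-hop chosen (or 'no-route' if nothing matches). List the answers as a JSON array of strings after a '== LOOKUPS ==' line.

Process each operation:
  + 198.0.0.0/9 (H0) depth=9
  del 198.0.0.0/9 (clear depth 9)
  + 0.0.0.0/0 (H2) depth=0
  + 0.0.0.0/0 (H2) depth=0
  Q 3.41.148.50: descend ε ; hops seen [H2] ; pick H2
  Q 19.173.138.5: descend ε ; hops seen [H2] ; pick H2
  Q 184.65.233.73: descend 1 ; hops seen [H2] ; pick H2
  Q 165.34.76.109: descend 1 ; hops seen [H2] ; pick H2
  + 101.0.0.0/8 (H1) depth=8
  Q 101.0.0.16: descend 01100101 ; hops seen [H2,H1] ; pick H1
  + 198.119.0.0/16 (H0) depth=16
  Q 101.0.33.227: descend 01100101 ; hops seen [H2,H1] ; pick H1
  Q 198.119.0.0: descend 1100011001110111 ; hops seen [H2,H0] ; pick H0
  Q 101.0.0.0: descend 01100101 ; hops seen [H2,H1] ; pick H1
  Q 198.119.1.164: descend 1100011001110111 ; hops seen [H2,H0] ; pick H0
  + 64.0.0.0/2 (H0) depth=2
  + 198.119.191.0/24 (H2) depth=24
  + 101.143.84.192/27 (H2) depth=27
  del 198.119.191.0/24 (clear depth 24)
  + 101.143.0.0/16 (H0) depth=16
  Q 101.0.0.61: descend 01100101 ; hops seen [H2,H0,H1] ; pick H1
  + 198.119.191.160/27 (H0) depth=27
  + 101.143.84.192/28 (H1) depth=28
  + 198.119.191.0/24 (H0) depth=24
  + 198.119.191.0/24 (H3) depth=24
  + 128.0.0.0/1 (H2) depth=1

== LOOKUPS ==
["H2","H2","H2","H2","H1","H1","H0","H1","H0","H1"]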